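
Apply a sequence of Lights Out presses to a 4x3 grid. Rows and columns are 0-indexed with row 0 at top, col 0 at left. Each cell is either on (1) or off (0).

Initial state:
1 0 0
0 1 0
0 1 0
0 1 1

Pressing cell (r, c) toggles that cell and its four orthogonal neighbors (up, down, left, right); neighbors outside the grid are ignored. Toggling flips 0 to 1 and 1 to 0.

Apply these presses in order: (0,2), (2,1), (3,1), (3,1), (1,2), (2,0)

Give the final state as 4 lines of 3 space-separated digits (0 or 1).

Answer: 1 1 0
1 1 0
0 1 0
1 0 1

Derivation:
After press 1 at (0,2):
1 1 1
0 1 1
0 1 0
0 1 1

After press 2 at (2,1):
1 1 1
0 0 1
1 0 1
0 0 1

After press 3 at (3,1):
1 1 1
0 0 1
1 1 1
1 1 0

After press 4 at (3,1):
1 1 1
0 0 1
1 0 1
0 0 1

After press 5 at (1,2):
1 1 0
0 1 0
1 0 0
0 0 1

After press 6 at (2,0):
1 1 0
1 1 0
0 1 0
1 0 1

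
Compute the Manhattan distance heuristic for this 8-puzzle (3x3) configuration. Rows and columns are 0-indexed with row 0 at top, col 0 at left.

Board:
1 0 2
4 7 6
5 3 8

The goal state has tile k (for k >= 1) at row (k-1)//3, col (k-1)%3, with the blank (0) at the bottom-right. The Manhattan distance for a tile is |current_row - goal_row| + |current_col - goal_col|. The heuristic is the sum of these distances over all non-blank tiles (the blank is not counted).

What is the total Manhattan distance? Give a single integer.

Answer: 9

Derivation:
Tile 1: (0,0)->(0,0) = 0
Tile 2: (0,2)->(0,1) = 1
Tile 4: (1,0)->(1,0) = 0
Tile 7: (1,1)->(2,0) = 2
Tile 6: (1,2)->(1,2) = 0
Tile 5: (2,0)->(1,1) = 2
Tile 3: (2,1)->(0,2) = 3
Tile 8: (2,2)->(2,1) = 1
Sum: 0 + 1 + 0 + 2 + 0 + 2 + 3 + 1 = 9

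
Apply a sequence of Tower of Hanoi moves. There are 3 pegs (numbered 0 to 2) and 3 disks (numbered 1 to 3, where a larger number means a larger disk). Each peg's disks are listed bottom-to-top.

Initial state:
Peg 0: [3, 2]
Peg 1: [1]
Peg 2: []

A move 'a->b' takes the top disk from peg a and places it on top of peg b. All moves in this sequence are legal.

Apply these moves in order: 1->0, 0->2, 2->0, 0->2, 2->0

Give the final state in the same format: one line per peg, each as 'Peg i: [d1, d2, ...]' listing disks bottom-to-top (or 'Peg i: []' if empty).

Answer: Peg 0: [3, 2, 1]
Peg 1: []
Peg 2: []

Derivation:
After move 1 (1->0):
Peg 0: [3, 2, 1]
Peg 1: []
Peg 2: []

After move 2 (0->2):
Peg 0: [3, 2]
Peg 1: []
Peg 2: [1]

After move 3 (2->0):
Peg 0: [3, 2, 1]
Peg 1: []
Peg 2: []

After move 4 (0->2):
Peg 0: [3, 2]
Peg 1: []
Peg 2: [1]

After move 5 (2->0):
Peg 0: [3, 2, 1]
Peg 1: []
Peg 2: []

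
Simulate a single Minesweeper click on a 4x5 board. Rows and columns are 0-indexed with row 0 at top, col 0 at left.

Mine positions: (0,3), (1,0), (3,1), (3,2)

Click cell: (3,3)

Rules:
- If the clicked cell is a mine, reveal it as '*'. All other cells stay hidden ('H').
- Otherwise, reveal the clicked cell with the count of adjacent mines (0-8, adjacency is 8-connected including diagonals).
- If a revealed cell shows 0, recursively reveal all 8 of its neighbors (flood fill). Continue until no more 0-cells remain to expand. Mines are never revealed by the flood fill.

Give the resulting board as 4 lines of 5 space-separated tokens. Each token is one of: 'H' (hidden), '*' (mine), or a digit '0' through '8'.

H H H H H
H H H H H
H H H H H
H H H 1 H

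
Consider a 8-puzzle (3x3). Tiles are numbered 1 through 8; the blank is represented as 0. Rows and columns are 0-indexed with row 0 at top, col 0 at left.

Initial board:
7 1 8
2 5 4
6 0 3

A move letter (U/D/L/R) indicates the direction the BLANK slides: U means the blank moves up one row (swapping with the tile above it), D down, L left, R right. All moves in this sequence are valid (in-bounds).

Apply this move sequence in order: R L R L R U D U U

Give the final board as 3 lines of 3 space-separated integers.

Answer: 7 1 0
2 5 8
6 3 4

Derivation:
After move 1 (R):
7 1 8
2 5 4
6 3 0

After move 2 (L):
7 1 8
2 5 4
6 0 3

After move 3 (R):
7 1 8
2 5 4
6 3 0

After move 4 (L):
7 1 8
2 5 4
6 0 3

After move 5 (R):
7 1 8
2 5 4
6 3 0

After move 6 (U):
7 1 8
2 5 0
6 3 4

After move 7 (D):
7 1 8
2 5 4
6 3 0

After move 8 (U):
7 1 8
2 5 0
6 3 4

After move 9 (U):
7 1 0
2 5 8
6 3 4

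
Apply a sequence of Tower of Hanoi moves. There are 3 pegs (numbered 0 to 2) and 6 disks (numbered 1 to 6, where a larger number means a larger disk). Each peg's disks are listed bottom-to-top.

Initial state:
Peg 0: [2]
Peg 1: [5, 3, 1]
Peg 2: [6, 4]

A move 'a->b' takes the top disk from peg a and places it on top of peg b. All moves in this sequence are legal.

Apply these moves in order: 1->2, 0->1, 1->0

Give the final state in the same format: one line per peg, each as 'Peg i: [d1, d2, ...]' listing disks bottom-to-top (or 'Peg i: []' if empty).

Answer: Peg 0: [2]
Peg 1: [5, 3]
Peg 2: [6, 4, 1]

Derivation:
After move 1 (1->2):
Peg 0: [2]
Peg 1: [5, 3]
Peg 2: [6, 4, 1]

After move 2 (0->1):
Peg 0: []
Peg 1: [5, 3, 2]
Peg 2: [6, 4, 1]

After move 3 (1->0):
Peg 0: [2]
Peg 1: [5, 3]
Peg 2: [6, 4, 1]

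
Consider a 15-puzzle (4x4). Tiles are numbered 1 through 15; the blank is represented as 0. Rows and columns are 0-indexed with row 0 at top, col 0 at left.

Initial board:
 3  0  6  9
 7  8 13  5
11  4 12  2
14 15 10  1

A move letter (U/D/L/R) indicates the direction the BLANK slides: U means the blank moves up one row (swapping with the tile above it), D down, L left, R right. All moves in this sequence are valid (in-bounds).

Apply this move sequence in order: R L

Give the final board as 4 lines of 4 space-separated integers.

Answer:  3  0  6  9
 7  8 13  5
11  4 12  2
14 15 10  1

Derivation:
After move 1 (R):
 3  6  0  9
 7  8 13  5
11  4 12  2
14 15 10  1

After move 2 (L):
 3  0  6  9
 7  8 13  5
11  4 12  2
14 15 10  1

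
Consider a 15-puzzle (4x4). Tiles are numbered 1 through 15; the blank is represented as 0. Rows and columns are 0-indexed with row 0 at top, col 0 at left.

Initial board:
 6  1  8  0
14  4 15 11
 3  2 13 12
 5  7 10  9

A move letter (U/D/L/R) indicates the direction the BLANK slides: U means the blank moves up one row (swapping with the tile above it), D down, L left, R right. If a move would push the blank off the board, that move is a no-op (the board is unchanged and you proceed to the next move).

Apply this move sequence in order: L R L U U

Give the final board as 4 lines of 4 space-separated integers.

Answer:  6  1  0  8
14  4 15 11
 3  2 13 12
 5  7 10  9

Derivation:
After move 1 (L):
 6  1  0  8
14  4 15 11
 3  2 13 12
 5  7 10  9

After move 2 (R):
 6  1  8  0
14  4 15 11
 3  2 13 12
 5  7 10  9

After move 3 (L):
 6  1  0  8
14  4 15 11
 3  2 13 12
 5  7 10  9

After move 4 (U):
 6  1  0  8
14  4 15 11
 3  2 13 12
 5  7 10  9

After move 5 (U):
 6  1  0  8
14  4 15 11
 3  2 13 12
 5  7 10  9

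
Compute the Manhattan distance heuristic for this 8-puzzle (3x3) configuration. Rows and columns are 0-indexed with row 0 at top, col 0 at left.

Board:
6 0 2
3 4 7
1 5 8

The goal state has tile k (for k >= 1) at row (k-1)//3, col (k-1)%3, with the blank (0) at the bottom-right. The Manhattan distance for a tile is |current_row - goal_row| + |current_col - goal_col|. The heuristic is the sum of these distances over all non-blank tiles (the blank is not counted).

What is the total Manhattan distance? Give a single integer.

Tile 6: at (0,0), goal (1,2), distance |0-1|+|0-2| = 3
Tile 2: at (0,2), goal (0,1), distance |0-0|+|2-1| = 1
Tile 3: at (1,0), goal (0,2), distance |1-0|+|0-2| = 3
Tile 4: at (1,1), goal (1,0), distance |1-1|+|1-0| = 1
Tile 7: at (1,2), goal (2,0), distance |1-2|+|2-0| = 3
Tile 1: at (2,0), goal (0,0), distance |2-0|+|0-0| = 2
Tile 5: at (2,1), goal (1,1), distance |2-1|+|1-1| = 1
Tile 8: at (2,2), goal (2,1), distance |2-2|+|2-1| = 1
Sum: 3 + 1 + 3 + 1 + 3 + 2 + 1 + 1 = 15

Answer: 15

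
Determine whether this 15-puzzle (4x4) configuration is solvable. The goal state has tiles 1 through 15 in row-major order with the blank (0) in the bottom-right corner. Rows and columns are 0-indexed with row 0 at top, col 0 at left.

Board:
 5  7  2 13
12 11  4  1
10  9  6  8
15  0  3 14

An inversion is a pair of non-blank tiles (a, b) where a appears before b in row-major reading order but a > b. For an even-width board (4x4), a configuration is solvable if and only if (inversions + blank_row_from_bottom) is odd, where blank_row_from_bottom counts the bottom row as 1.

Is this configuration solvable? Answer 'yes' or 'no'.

Answer: no

Derivation:
Inversions: 47
Blank is in row 3 (0-indexed from top), which is row 1 counting from the bottom (bottom = 1).
47 + 1 = 48, which is even, so the puzzle is not solvable.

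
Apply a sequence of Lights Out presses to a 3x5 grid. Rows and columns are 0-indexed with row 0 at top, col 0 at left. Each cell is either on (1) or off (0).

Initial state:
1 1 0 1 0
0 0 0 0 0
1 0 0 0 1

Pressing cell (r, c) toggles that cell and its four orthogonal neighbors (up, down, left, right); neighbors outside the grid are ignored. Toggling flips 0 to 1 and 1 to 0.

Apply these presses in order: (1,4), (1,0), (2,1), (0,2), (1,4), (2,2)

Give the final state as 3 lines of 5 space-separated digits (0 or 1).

After press 1 at (1,4):
1 1 0 1 1
0 0 0 1 1
1 0 0 0 0

After press 2 at (1,0):
0 1 0 1 1
1 1 0 1 1
0 0 0 0 0

After press 3 at (2,1):
0 1 0 1 1
1 0 0 1 1
1 1 1 0 0

After press 4 at (0,2):
0 0 1 0 1
1 0 1 1 1
1 1 1 0 0

After press 5 at (1,4):
0 0 1 0 0
1 0 1 0 0
1 1 1 0 1

After press 6 at (2,2):
0 0 1 0 0
1 0 0 0 0
1 0 0 1 1

Answer: 0 0 1 0 0
1 0 0 0 0
1 0 0 1 1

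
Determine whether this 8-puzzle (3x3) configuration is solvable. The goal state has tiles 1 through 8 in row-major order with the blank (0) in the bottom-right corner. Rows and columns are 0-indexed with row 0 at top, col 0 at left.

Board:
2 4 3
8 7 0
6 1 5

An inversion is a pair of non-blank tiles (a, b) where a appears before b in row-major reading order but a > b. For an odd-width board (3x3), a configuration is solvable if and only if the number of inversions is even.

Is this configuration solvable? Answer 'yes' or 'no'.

Answer: no

Derivation:
Inversions (pairs i<j in row-major order where tile[i] > tile[j] > 0): 13
13 is odd, so the puzzle is not solvable.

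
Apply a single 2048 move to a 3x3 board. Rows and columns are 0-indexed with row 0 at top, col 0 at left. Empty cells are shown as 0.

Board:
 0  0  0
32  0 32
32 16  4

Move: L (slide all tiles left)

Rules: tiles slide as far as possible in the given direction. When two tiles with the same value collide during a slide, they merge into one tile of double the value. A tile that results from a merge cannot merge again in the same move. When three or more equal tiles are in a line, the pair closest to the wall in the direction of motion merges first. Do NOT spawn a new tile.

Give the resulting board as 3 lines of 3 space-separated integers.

Slide left:
row 0: [0, 0, 0] -> [0, 0, 0]
row 1: [32, 0, 32] -> [64, 0, 0]
row 2: [32, 16, 4] -> [32, 16, 4]

Answer:  0  0  0
64  0  0
32 16  4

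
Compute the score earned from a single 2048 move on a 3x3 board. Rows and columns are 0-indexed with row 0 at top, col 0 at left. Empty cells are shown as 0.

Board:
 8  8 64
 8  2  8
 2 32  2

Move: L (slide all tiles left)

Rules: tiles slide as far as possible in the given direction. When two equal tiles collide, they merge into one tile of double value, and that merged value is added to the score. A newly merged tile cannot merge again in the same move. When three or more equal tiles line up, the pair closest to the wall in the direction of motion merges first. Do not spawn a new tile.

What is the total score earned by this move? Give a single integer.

Slide left:
row 0: [8, 8, 64] -> [16, 64, 0]  score +16 (running 16)
row 1: [8, 2, 8] -> [8, 2, 8]  score +0 (running 16)
row 2: [2, 32, 2] -> [2, 32, 2]  score +0 (running 16)
Board after move:
16 64  0
 8  2  8
 2 32  2

Answer: 16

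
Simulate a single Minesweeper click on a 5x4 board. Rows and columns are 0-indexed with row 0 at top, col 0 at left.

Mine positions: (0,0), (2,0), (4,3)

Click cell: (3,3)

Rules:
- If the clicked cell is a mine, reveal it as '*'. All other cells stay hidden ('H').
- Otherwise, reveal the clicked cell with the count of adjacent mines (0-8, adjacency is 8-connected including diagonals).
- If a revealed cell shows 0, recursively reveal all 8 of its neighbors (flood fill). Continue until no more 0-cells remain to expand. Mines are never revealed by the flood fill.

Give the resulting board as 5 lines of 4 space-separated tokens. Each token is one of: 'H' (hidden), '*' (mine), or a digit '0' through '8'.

H H H H
H H H H
H H H H
H H H 1
H H H H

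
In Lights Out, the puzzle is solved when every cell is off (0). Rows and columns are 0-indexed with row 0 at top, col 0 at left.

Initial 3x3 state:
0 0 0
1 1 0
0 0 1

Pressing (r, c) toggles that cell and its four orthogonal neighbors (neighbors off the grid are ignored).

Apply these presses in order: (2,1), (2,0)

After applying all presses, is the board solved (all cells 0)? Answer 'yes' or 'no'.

After press 1 at (2,1):
0 0 0
1 0 0
1 1 0

After press 2 at (2,0):
0 0 0
0 0 0
0 0 0

Lights still on: 0

Answer: yes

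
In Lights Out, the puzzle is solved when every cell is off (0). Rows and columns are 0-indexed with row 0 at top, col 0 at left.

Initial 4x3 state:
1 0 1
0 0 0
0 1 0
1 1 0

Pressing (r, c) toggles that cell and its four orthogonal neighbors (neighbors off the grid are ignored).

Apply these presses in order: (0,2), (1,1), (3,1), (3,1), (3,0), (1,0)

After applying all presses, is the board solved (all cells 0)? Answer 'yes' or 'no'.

Answer: yes

Derivation:
After press 1 at (0,2):
1 1 0
0 0 1
0 1 0
1 1 0

After press 2 at (1,1):
1 0 0
1 1 0
0 0 0
1 1 0

After press 3 at (3,1):
1 0 0
1 1 0
0 1 0
0 0 1

After press 4 at (3,1):
1 0 0
1 1 0
0 0 0
1 1 0

After press 5 at (3,0):
1 0 0
1 1 0
1 0 0
0 0 0

After press 6 at (1,0):
0 0 0
0 0 0
0 0 0
0 0 0

Lights still on: 0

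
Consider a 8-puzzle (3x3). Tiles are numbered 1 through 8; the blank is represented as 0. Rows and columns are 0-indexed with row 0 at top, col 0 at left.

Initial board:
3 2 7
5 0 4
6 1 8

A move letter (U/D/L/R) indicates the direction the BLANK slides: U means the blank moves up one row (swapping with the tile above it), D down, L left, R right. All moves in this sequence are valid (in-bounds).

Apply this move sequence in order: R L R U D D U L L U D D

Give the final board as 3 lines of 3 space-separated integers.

After move 1 (R):
3 2 7
5 4 0
6 1 8

After move 2 (L):
3 2 7
5 0 4
6 1 8

After move 3 (R):
3 2 7
5 4 0
6 1 8

After move 4 (U):
3 2 0
5 4 7
6 1 8

After move 5 (D):
3 2 7
5 4 0
6 1 8

After move 6 (D):
3 2 7
5 4 8
6 1 0

After move 7 (U):
3 2 7
5 4 0
6 1 8

After move 8 (L):
3 2 7
5 0 4
6 1 8

After move 9 (L):
3 2 7
0 5 4
6 1 8

After move 10 (U):
0 2 7
3 5 4
6 1 8

After move 11 (D):
3 2 7
0 5 4
6 1 8

After move 12 (D):
3 2 7
6 5 4
0 1 8

Answer: 3 2 7
6 5 4
0 1 8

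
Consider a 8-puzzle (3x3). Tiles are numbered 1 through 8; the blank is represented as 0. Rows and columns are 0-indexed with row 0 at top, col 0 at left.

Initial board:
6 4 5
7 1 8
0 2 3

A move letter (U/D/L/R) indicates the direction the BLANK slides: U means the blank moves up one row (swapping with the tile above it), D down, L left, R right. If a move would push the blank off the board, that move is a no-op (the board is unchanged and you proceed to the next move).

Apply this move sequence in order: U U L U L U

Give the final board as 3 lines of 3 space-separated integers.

Answer: 0 4 5
6 1 8
7 2 3

Derivation:
After move 1 (U):
6 4 5
0 1 8
7 2 3

After move 2 (U):
0 4 5
6 1 8
7 2 3

After move 3 (L):
0 4 5
6 1 8
7 2 3

After move 4 (U):
0 4 5
6 1 8
7 2 3

After move 5 (L):
0 4 5
6 1 8
7 2 3

After move 6 (U):
0 4 5
6 1 8
7 2 3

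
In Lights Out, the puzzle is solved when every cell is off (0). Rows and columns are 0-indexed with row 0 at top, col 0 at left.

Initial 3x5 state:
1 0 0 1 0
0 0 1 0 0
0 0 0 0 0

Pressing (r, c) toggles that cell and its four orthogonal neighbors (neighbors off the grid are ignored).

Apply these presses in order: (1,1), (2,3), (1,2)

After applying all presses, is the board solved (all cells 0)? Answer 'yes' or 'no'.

Answer: no

Derivation:
After press 1 at (1,1):
1 1 0 1 0
1 1 0 0 0
0 1 0 0 0

After press 2 at (2,3):
1 1 0 1 0
1 1 0 1 0
0 1 1 1 1

After press 3 at (1,2):
1 1 1 1 0
1 0 1 0 0
0 1 0 1 1

Lights still on: 9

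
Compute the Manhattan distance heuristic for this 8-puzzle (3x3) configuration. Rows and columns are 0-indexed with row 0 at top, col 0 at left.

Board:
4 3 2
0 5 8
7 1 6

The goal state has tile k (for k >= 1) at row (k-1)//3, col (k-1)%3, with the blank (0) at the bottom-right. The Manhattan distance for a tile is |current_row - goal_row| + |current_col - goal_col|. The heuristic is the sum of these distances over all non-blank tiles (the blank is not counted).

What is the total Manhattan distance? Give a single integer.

Answer: 9

Derivation:
Tile 4: at (0,0), goal (1,0), distance |0-1|+|0-0| = 1
Tile 3: at (0,1), goal (0,2), distance |0-0|+|1-2| = 1
Tile 2: at (0,2), goal (0,1), distance |0-0|+|2-1| = 1
Tile 5: at (1,1), goal (1,1), distance |1-1|+|1-1| = 0
Tile 8: at (1,2), goal (2,1), distance |1-2|+|2-1| = 2
Tile 7: at (2,0), goal (2,0), distance |2-2|+|0-0| = 0
Tile 1: at (2,1), goal (0,0), distance |2-0|+|1-0| = 3
Tile 6: at (2,2), goal (1,2), distance |2-1|+|2-2| = 1
Sum: 1 + 1 + 1 + 0 + 2 + 0 + 3 + 1 = 9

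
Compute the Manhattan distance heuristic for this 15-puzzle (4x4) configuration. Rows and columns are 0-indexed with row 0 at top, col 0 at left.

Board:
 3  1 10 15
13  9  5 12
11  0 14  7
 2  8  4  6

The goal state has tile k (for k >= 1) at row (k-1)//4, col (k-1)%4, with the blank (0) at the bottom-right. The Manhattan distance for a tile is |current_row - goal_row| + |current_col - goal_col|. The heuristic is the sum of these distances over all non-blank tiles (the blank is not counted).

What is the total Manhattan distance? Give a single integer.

Answer: 39

Derivation:
Tile 3: (0,0)->(0,2) = 2
Tile 1: (0,1)->(0,0) = 1
Tile 10: (0,2)->(2,1) = 3
Tile 15: (0,3)->(3,2) = 4
Tile 13: (1,0)->(3,0) = 2
Tile 9: (1,1)->(2,0) = 2
Tile 5: (1,2)->(1,0) = 2
Tile 12: (1,3)->(2,3) = 1
Tile 11: (2,0)->(2,2) = 2
Tile 14: (2,2)->(3,1) = 2
Tile 7: (2,3)->(1,2) = 2
Tile 2: (3,0)->(0,1) = 4
Tile 8: (3,1)->(1,3) = 4
Tile 4: (3,2)->(0,3) = 4
Tile 6: (3,3)->(1,1) = 4
Sum: 2 + 1 + 3 + 4 + 2 + 2 + 2 + 1 + 2 + 2 + 2 + 4 + 4 + 4 + 4 = 39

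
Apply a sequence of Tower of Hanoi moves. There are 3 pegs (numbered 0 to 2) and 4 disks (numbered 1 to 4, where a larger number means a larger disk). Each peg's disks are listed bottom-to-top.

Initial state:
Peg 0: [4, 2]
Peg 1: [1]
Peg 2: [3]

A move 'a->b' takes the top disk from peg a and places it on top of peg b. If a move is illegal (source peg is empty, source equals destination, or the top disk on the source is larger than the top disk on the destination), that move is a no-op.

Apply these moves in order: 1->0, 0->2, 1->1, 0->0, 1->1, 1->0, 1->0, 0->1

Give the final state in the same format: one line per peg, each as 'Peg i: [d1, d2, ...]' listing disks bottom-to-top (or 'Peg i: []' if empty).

After move 1 (1->0):
Peg 0: [4, 2, 1]
Peg 1: []
Peg 2: [3]

After move 2 (0->2):
Peg 0: [4, 2]
Peg 1: []
Peg 2: [3, 1]

After move 3 (1->1):
Peg 0: [4, 2]
Peg 1: []
Peg 2: [3, 1]

After move 4 (0->0):
Peg 0: [4, 2]
Peg 1: []
Peg 2: [3, 1]

After move 5 (1->1):
Peg 0: [4, 2]
Peg 1: []
Peg 2: [3, 1]

After move 6 (1->0):
Peg 0: [4, 2]
Peg 1: []
Peg 2: [3, 1]

After move 7 (1->0):
Peg 0: [4, 2]
Peg 1: []
Peg 2: [3, 1]

After move 8 (0->1):
Peg 0: [4]
Peg 1: [2]
Peg 2: [3, 1]

Answer: Peg 0: [4]
Peg 1: [2]
Peg 2: [3, 1]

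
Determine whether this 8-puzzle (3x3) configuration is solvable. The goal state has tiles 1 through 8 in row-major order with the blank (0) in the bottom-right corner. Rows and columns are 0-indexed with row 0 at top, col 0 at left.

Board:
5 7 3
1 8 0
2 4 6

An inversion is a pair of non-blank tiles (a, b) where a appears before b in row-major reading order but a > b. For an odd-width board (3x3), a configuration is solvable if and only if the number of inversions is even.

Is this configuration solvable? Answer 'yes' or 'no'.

Answer: yes

Derivation:
Inversions (pairs i<j in row-major order where tile[i] > tile[j] > 0): 14
14 is even, so the puzzle is solvable.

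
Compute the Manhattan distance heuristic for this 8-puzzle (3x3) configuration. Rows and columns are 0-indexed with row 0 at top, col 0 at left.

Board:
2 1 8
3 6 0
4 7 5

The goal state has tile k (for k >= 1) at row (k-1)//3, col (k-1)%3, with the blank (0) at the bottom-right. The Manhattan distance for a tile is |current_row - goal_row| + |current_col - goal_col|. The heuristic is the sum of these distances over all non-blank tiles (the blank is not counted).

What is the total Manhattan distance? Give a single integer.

Answer: 13

Derivation:
Tile 2: (0,0)->(0,1) = 1
Tile 1: (0,1)->(0,0) = 1
Tile 8: (0,2)->(2,1) = 3
Tile 3: (1,0)->(0,2) = 3
Tile 6: (1,1)->(1,2) = 1
Tile 4: (2,0)->(1,0) = 1
Tile 7: (2,1)->(2,0) = 1
Tile 5: (2,2)->(1,1) = 2
Sum: 1 + 1 + 3 + 3 + 1 + 1 + 1 + 2 = 13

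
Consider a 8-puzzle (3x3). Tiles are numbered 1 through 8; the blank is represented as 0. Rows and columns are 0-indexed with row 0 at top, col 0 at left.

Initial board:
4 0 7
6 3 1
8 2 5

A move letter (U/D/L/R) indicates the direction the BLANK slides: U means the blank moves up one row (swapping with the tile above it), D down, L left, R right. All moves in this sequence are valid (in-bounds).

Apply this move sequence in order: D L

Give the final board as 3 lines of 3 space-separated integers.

Answer: 4 3 7
0 6 1
8 2 5

Derivation:
After move 1 (D):
4 3 7
6 0 1
8 2 5

After move 2 (L):
4 3 7
0 6 1
8 2 5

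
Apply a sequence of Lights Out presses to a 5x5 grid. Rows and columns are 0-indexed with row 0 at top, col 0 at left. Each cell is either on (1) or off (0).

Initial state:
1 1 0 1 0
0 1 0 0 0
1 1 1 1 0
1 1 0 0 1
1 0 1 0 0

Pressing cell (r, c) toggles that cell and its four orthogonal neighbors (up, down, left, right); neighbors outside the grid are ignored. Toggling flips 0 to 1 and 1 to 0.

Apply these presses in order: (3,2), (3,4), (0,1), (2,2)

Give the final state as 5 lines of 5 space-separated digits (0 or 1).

Answer: 0 0 1 1 0
0 0 1 0 0
1 0 1 0 1
1 0 0 0 0
1 0 0 0 1

Derivation:
After press 1 at (3,2):
1 1 0 1 0
0 1 0 0 0
1 1 0 1 0
1 0 1 1 1
1 0 0 0 0

After press 2 at (3,4):
1 1 0 1 0
0 1 0 0 0
1 1 0 1 1
1 0 1 0 0
1 0 0 0 1

After press 3 at (0,1):
0 0 1 1 0
0 0 0 0 0
1 1 0 1 1
1 0 1 0 0
1 0 0 0 1

After press 4 at (2,2):
0 0 1 1 0
0 0 1 0 0
1 0 1 0 1
1 0 0 0 0
1 0 0 0 1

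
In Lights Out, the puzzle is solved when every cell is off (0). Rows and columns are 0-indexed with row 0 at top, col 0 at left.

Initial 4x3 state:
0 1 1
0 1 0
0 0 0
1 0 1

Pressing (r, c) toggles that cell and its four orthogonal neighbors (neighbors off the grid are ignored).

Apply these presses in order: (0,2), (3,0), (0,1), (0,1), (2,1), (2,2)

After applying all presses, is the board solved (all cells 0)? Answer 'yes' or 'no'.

After press 1 at (0,2):
0 0 0
0 1 1
0 0 0
1 0 1

After press 2 at (3,0):
0 0 0
0 1 1
1 0 0
0 1 1

After press 3 at (0,1):
1 1 1
0 0 1
1 0 0
0 1 1

After press 4 at (0,1):
0 0 0
0 1 1
1 0 0
0 1 1

After press 5 at (2,1):
0 0 0
0 0 1
0 1 1
0 0 1

After press 6 at (2,2):
0 0 0
0 0 0
0 0 0
0 0 0

Lights still on: 0

Answer: yes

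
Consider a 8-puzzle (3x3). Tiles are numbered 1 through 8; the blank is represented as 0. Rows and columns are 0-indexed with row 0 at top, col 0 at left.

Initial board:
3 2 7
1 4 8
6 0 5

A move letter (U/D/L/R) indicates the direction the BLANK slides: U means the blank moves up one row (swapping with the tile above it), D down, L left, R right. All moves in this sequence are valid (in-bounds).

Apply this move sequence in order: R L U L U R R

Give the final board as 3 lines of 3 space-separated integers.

Answer: 2 7 0
3 1 8
6 4 5

Derivation:
After move 1 (R):
3 2 7
1 4 8
6 5 0

After move 2 (L):
3 2 7
1 4 8
6 0 5

After move 3 (U):
3 2 7
1 0 8
6 4 5

After move 4 (L):
3 2 7
0 1 8
6 4 5

After move 5 (U):
0 2 7
3 1 8
6 4 5

After move 6 (R):
2 0 7
3 1 8
6 4 5

After move 7 (R):
2 7 0
3 1 8
6 4 5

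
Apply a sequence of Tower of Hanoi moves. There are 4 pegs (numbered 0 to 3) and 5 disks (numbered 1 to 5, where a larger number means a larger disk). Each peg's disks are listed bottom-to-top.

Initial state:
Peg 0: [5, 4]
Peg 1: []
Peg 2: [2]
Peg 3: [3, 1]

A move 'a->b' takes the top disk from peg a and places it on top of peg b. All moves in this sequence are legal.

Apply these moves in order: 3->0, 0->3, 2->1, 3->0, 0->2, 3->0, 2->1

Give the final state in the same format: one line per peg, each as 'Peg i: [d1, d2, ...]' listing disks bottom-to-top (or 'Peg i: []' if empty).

After move 1 (3->0):
Peg 0: [5, 4, 1]
Peg 1: []
Peg 2: [2]
Peg 3: [3]

After move 2 (0->3):
Peg 0: [5, 4]
Peg 1: []
Peg 2: [2]
Peg 3: [3, 1]

After move 3 (2->1):
Peg 0: [5, 4]
Peg 1: [2]
Peg 2: []
Peg 3: [3, 1]

After move 4 (3->0):
Peg 0: [5, 4, 1]
Peg 1: [2]
Peg 2: []
Peg 3: [3]

After move 5 (0->2):
Peg 0: [5, 4]
Peg 1: [2]
Peg 2: [1]
Peg 3: [3]

After move 6 (3->0):
Peg 0: [5, 4, 3]
Peg 1: [2]
Peg 2: [1]
Peg 3: []

After move 7 (2->1):
Peg 0: [5, 4, 3]
Peg 1: [2, 1]
Peg 2: []
Peg 3: []

Answer: Peg 0: [5, 4, 3]
Peg 1: [2, 1]
Peg 2: []
Peg 3: []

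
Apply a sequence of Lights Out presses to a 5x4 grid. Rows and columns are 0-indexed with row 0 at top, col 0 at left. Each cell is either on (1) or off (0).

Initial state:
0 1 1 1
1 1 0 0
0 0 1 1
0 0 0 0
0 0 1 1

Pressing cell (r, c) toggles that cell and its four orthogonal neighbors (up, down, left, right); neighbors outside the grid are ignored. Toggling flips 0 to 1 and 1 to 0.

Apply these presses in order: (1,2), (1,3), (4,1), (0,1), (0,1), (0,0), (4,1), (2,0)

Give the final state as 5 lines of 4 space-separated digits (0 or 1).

Answer: 1 0 0 0
1 0 0 0
1 1 0 0
1 0 0 0
0 0 1 1

Derivation:
After press 1 at (1,2):
0 1 0 1
1 0 1 1
0 0 0 1
0 0 0 0
0 0 1 1

After press 2 at (1,3):
0 1 0 0
1 0 0 0
0 0 0 0
0 0 0 0
0 0 1 1

After press 3 at (4,1):
0 1 0 0
1 0 0 0
0 0 0 0
0 1 0 0
1 1 0 1

After press 4 at (0,1):
1 0 1 0
1 1 0 0
0 0 0 0
0 1 0 0
1 1 0 1

After press 5 at (0,1):
0 1 0 0
1 0 0 0
0 0 0 0
0 1 0 0
1 1 0 1

After press 6 at (0,0):
1 0 0 0
0 0 0 0
0 0 0 0
0 1 0 0
1 1 0 1

After press 7 at (4,1):
1 0 0 0
0 0 0 0
0 0 0 0
0 0 0 0
0 0 1 1

After press 8 at (2,0):
1 0 0 0
1 0 0 0
1 1 0 0
1 0 0 0
0 0 1 1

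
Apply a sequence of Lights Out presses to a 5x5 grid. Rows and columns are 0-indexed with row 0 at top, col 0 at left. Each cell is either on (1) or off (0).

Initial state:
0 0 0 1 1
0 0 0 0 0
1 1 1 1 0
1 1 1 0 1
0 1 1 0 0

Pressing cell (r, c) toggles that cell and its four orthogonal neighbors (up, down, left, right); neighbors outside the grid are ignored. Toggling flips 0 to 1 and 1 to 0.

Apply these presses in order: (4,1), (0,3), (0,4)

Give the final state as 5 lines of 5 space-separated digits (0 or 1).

After press 1 at (4,1):
0 0 0 1 1
0 0 0 0 0
1 1 1 1 0
1 0 1 0 1
1 0 0 0 0

After press 2 at (0,3):
0 0 1 0 0
0 0 0 1 0
1 1 1 1 0
1 0 1 0 1
1 0 0 0 0

After press 3 at (0,4):
0 0 1 1 1
0 0 0 1 1
1 1 1 1 0
1 0 1 0 1
1 0 0 0 0

Answer: 0 0 1 1 1
0 0 0 1 1
1 1 1 1 0
1 0 1 0 1
1 0 0 0 0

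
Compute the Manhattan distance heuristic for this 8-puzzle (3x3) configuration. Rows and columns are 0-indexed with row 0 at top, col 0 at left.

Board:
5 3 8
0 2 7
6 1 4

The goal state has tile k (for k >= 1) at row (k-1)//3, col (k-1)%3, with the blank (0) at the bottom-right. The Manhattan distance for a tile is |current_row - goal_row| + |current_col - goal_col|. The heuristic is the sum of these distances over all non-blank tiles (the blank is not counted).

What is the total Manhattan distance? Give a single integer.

Tile 5: (0,0)->(1,1) = 2
Tile 3: (0,1)->(0,2) = 1
Tile 8: (0,2)->(2,1) = 3
Tile 2: (1,1)->(0,1) = 1
Tile 7: (1,2)->(2,0) = 3
Tile 6: (2,0)->(1,2) = 3
Tile 1: (2,1)->(0,0) = 3
Tile 4: (2,2)->(1,0) = 3
Sum: 2 + 1 + 3 + 1 + 3 + 3 + 3 + 3 = 19

Answer: 19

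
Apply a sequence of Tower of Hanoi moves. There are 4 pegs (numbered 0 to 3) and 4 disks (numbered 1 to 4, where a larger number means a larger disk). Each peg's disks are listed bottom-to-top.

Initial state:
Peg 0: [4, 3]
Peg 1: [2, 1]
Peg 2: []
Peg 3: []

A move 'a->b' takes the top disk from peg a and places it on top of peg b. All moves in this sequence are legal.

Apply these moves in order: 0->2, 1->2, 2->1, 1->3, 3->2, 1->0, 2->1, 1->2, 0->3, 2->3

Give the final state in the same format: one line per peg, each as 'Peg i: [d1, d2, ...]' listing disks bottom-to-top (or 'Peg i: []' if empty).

After move 1 (0->2):
Peg 0: [4]
Peg 1: [2, 1]
Peg 2: [3]
Peg 3: []

After move 2 (1->2):
Peg 0: [4]
Peg 1: [2]
Peg 2: [3, 1]
Peg 3: []

After move 3 (2->1):
Peg 0: [4]
Peg 1: [2, 1]
Peg 2: [3]
Peg 3: []

After move 4 (1->3):
Peg 0: [4]
Peg 1: [2]
Peg 2: [3]
Peg 3: [1]

After move 5 (3->2):
Peg 0: [4]
Peg 1: [2]
Peg 2: [3, 1]
Peg 3: []

After move 6 (1->0):
Peg 0: [4, 2]
Peg 1: []
Peg 2: [3, 1]
Peg 3: []

After move 7 (2->1):
Peg 0: [4, 2]
Peg 1: [1]
Peg 2: [3]
Peg 3: []

After move 8 (1->2):
Peg 0: [4, 2]
Peg 1: []
Peg 2: [3, 1]
Peg 3: []

After move 9 (0->3):
Peg 0: [4]
Peg 1: []
Peg 2: [3, 1]
Peg 3: [2]

After move 10 (2->3):
Peg 0: [4]
Peg 1: []
Peg 2: [3]
Peg 3: [2, 1]

Answer: Peg 0: [4]
Peg 1: []
Peg 2: [3]
Peg 3: [2, 1]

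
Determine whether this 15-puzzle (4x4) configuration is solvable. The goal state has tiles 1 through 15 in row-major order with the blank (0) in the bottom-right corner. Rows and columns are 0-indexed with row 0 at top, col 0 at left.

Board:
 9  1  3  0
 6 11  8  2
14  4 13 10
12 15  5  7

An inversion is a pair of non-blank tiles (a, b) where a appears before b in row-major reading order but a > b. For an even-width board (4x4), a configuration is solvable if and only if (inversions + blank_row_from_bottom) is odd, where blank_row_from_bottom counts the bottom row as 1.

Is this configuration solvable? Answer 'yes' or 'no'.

Answer: no

Derivation:
Inversions: 38
Blank is in row 0 (0-indexed from top), which is row 4 counting from the bottom (bottom = 1).
38 + 4 = 42, which is even, so the puzzle is not solvable.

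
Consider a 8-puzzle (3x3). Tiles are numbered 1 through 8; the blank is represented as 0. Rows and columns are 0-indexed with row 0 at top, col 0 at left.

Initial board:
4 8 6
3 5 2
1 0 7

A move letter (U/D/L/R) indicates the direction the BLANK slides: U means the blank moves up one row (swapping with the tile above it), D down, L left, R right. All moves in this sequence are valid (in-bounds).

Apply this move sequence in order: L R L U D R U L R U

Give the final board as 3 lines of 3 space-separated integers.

After move 1 (L):
4 8 6
3 5 2
0 1 7

After move 2 (R):
4 8 6
3 5 2
1 0 7

After move 3 (L):
4 8 6
3 5 2
0 1 7

After move 4 (U):
4 8 6
0 5 2
3 1 7

After move 5 (D):
4 8 6
3 5 2
0 1 7

After move 6 (R):
4 8 6
3 5 2
1 0 7

After move 7 (U):
4 8 6
3 0 2
1 5 7

After move 8 (L):
4 8 6
0 3 2
1 5 7

After move 9 (R):
4 8 6
3 0 2
1 5 7

After move 10 (U):
4 0 6
3 8 2
1 5 7

Answer: 4 0 6
3 8 2
1 5 7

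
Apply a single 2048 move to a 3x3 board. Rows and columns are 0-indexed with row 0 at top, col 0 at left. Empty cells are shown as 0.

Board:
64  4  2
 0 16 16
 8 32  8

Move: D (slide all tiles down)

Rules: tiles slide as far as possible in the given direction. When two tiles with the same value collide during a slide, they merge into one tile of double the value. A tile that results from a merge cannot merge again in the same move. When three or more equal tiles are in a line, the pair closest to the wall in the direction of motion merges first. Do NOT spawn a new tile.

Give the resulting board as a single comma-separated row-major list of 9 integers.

Answer: 0, 4, 2, 64, 16, 16, 8, 32, 8

Derivation:
Slide down:
col 0: [64, 0, 8] -> [0, 64, 8]
col 1: [4, 16, 32] -> [4, 16, 32]
col 2: [2, 16, 8] -> [2, 16, 8]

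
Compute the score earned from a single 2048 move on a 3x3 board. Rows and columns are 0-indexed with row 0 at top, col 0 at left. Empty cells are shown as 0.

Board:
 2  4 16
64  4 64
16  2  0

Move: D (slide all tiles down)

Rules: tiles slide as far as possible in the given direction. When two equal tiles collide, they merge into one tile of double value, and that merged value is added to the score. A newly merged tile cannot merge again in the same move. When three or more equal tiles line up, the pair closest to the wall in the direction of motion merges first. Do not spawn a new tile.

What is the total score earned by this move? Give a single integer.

Slide down:
col 0: [2, 64, 16] -> [2, 64, 16]  score +0 (running 0)
col 1: [4, 4, 2] -> [0, 8, 2]  score +8 (running 8)
col 2: [16, 64, 0] -> [0, 16, 64]  score +0 (running 8)
Board after move:
 2  0  0
64  8 16
16  2 64

Answer: 8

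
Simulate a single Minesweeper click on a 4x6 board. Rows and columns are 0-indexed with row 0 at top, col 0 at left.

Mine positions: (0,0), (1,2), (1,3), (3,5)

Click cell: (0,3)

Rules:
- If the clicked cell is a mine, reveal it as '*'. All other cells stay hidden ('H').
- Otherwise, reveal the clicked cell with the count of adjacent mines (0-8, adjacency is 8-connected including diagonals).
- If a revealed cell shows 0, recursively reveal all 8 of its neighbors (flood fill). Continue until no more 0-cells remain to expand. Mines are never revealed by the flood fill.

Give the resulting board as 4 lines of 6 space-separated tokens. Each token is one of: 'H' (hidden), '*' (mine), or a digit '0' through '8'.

H H H 2 H H
H H H H H H
H H H H H H
H H H H H H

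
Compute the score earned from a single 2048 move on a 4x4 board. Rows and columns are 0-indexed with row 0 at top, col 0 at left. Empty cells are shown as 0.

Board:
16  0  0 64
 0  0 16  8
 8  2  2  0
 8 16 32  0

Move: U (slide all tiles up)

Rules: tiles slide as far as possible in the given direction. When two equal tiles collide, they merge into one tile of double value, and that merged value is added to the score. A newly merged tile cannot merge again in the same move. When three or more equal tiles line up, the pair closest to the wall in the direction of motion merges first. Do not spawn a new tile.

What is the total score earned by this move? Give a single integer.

Answer: 16

Derivation:
Slide up:
col 0: [16, 0, 8, 8] -> [16, 16, 0, 0]  score +16 (running 16)
col 1: [0, 0, 2, 16] -> [2, 16, 0, 0]  score +0 (running 16)
col 2: [0, 16, 2, 32] -> [16, 2, 32, 0]  score +0 (running 16)
col 3: [64, 8, 0, 0] -> [64, 8, 0, 0]  score +0 (running 16)
Board after move:
16  2 16 64
16 16  2  8
 0  0 32  0
 0  0  0  0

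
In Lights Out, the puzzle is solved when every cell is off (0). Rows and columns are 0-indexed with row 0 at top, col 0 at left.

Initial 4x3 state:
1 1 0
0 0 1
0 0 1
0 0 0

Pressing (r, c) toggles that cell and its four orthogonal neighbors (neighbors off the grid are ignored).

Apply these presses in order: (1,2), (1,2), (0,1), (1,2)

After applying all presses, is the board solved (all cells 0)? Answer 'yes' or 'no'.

After press 1 at (1,2):
1 1 1
0 1 0
0 0 0
0 0 0

After press 2 at (1,2):
1 1 0
0 0 1
0 0 1
0 0 0

After press 3 at (0,1):
0 0 1
0 1 1
0 0 1
0 0 0

After press 4 at (1,2):
0 0 0
0 0 0
0 0 0
0 0 0

Lights still on: 0

Answer: yes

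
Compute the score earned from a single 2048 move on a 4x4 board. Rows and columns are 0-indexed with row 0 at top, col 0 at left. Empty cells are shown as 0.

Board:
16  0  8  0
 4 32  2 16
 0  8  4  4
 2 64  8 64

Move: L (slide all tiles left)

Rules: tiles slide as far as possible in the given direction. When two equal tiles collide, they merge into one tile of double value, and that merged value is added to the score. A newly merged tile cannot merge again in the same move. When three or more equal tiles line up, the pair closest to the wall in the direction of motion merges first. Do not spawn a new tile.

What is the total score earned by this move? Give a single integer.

Slide left:
row 0: [16, 0, 8, 0] -> [16, 8, 0, 0]  score +0 (running 0)
row 1: [4, 32, 2, 16] -> [4, 32, 2, 16]  score +0 (running 0)
row 2: [0, 8, 4, 4] -> [8, 8, 0, 0]  score +8 (running 8)
row 3: [2, 64, 8, 64] -> [2, 64, 8, 64]  score +0 (running 8)
Board after move:
16  8  0  0
 4 32  2 16
 8  8  0  0
 2 64  8 64

Answer: 8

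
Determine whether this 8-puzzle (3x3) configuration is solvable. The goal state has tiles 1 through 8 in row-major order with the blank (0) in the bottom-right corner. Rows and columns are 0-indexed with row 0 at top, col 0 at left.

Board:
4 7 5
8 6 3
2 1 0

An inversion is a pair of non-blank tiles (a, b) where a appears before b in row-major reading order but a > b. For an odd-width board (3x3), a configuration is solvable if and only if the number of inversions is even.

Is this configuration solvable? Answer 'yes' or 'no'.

Answer: no

Derivation:
Inversions (pairs i<j in row-major order where tile[i] > tile[j] > 0): 21
21 is odd, so the puzzle is not solvable.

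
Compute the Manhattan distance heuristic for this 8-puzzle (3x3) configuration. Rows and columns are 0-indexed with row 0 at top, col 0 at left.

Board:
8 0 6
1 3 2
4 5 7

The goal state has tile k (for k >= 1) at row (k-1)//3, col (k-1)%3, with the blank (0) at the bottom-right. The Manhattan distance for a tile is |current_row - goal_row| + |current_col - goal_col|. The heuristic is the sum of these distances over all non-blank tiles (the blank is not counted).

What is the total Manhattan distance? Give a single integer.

Answer: 13

Derivation:
Tile 8: (0,0)->(2,1) = 3
Tile 6: (0,2)->(1,2) = 1
Tile 1: (1,0)->(0,0) = 1
Tile 3: (1,1)->(0,2) = 2
Tile 2: (1,2)->(0,1) = 2
Tile 4: (2,0)->(1,0) = 1
Tile 5: (2,1)->(1,1) = 1
Tile 7: (2,2)->(2,0) = 2
Sum: 3 + 1 + 1 + 2 + 2 + 1 + 1 + 2 = 13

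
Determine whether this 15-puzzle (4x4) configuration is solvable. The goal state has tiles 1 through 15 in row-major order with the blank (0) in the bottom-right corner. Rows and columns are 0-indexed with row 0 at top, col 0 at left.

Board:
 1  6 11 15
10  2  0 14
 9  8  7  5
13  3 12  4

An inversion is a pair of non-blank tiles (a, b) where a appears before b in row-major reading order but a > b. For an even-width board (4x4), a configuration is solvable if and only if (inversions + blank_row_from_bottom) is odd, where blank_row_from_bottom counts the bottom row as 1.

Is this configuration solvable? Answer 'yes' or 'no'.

Inversions: 56
Blank is in row 1 (0-indexed from top), which is row 3 counting from the bottom (bottom = 1).
56 + 3 = 59, which is odd, so the puzzle is solvable.

Answer: yes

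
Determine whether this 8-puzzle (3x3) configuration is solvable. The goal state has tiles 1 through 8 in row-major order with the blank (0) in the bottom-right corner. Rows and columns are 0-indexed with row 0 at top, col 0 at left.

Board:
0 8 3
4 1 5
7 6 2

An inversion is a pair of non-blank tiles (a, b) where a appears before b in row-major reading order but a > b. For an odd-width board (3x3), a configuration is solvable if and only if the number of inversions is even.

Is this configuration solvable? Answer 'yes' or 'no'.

Inversions (pairs i<j in row-major order where tile[i] > tile[j] > 0): 15
15 is odd, so the puzzle is not solvable.

Answer: no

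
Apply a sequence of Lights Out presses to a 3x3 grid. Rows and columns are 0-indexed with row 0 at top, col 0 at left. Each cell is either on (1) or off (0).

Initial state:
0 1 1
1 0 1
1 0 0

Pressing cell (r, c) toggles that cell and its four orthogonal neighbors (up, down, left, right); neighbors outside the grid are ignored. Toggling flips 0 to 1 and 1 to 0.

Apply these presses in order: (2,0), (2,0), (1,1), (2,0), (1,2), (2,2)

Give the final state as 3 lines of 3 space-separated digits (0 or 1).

Answer: 0 0 0
1 0 0
0 1 0

Derivation:
After press 1 at (2,0):
0 1 1
0 0 1
0 1 0

After press 2 at (2,0):
0 1 1
1 0 1
1 0 0

After press 3 at (1,1):
0 0 1
0 1 0
1 1 0

After press 4 at (2,0):
0 0 1
1 1 0
0 0 0

After press 5 at (1,2):
0 0 0
1 0 1
0 0 1

After press 6 at (2,2):
0 0 0
1 0 0
0 1 0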